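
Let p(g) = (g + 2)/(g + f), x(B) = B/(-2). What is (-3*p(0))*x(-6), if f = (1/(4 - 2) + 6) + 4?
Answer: -12/7 ≈ -1.7143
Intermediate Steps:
f = 21/2 (f = (1/2 + 6) + 4 = (½ + 6) + 4 = 13/2 + 4 = 21/2 ≈ 10.500)
x(B) = -B/2 (x(B) = B*(-½) = -B/2)
p(g) = (2 + g)/(21/2 + g) (p(g) = (g + 2)/(g + 21/2) = (2 + g)/(21/2 + g))
(-3*p(0))*x(-6) = (-6*(2 + 0)/(21 + 2*0))*(-½*(-6)) = -6*2/(21 + 0)*3 = -6*2/21*3 = -3*4/21*3 = -4/7*3 = -12/7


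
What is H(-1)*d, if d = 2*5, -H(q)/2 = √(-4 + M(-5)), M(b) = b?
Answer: -60*I ≈ -60.0*I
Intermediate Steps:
H(q) = -6*I (H(q) = -2*√(-4 - 5) = -6*I)
d = 10
H(-1)*d = -6*I*10 = -60*I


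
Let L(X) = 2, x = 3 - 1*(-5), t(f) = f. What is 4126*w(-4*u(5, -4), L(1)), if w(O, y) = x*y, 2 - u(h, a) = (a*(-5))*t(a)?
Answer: 66016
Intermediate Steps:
x = 8 (x = 3 + 5 = 8)
u(h, a) = 2 + 5*a² (u(h, a) = 2 - a*(-5)*a = 2 - (-5*a)*a = 2 - (-5)*a² = 2 + 5*a²)
w(O, y) = 8*y
4126*w(-4*u(5, -4), L(1)) = 4126*(8*2) = 4126*16 = 66016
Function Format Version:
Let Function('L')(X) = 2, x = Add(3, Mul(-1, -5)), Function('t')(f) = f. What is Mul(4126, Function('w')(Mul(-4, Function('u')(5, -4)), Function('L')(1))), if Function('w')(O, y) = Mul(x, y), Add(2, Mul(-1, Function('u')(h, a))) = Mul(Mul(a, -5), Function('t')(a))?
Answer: 66016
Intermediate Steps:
x = 8 (x = Add(3, 5) = 8)
Function('u')(h, a) = Add(2, Mul(5, Pow(a, 2))) (Function('u')(h, a) = Add(2, Mul(-1, Mul(Mul(a, -5), a))) = Add(2, Mul(-1, Mul(Mul(-5, a), a))) = Add(2, Mul(-1, Mul(-5, Pow(a, 2)))) = Add(2, Mul(5, Pow(a, 2))))
Function('w')(O, y) = Mul(8, y)
Mul(4126, Function('w')(Mul(-4, Function('u')(5, -4)), Function('L')(1))) = Mul(4126, Mul(8, 2)) = Mul(4126, 16) = 66016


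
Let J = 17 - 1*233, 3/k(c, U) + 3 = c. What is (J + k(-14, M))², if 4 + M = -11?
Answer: 13505625/289 ≈ 46732.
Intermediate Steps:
M = -15 (M = -4 - 11 = -15)
k(c, U) = 3/(-3 + c)
J = -216 (J = 17 - 233 = -216)
(J + k(-14, M))² = (-216 + 3/(-3 - 14))² = (-216 + 3/(-17))² = (-216 + 3*(-1/17))² = (-216 - 3/17)² = (-3675/17)² = 13505625/289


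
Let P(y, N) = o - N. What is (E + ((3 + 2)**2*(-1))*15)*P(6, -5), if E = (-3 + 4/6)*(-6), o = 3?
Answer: -2888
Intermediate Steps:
P(y, N) = 3 - N
E = 14 (E = (-3 + 4*(1/6))*(-6) = (-3 + 2/3)*(-6) = -7/3*(-6) = 14)
(E + ((3 + 2)**2*(-1))*15)*P(6, -5) = (14 + ((3 + 2)**2*(-1))*15)*(3 - 1*(-5)) = (14 + (5**2*(-1))*15)*(3 + 5) = (14 + (25*(-1))*15)*8 = (14 - 25*15)*8 = (14 - 375)*8 = -361*8 = -2888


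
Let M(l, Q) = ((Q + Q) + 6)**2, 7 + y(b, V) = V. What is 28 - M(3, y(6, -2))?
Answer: -116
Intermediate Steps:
y(b, V) = -7 + V
M(l, Q) = (6 + 2*Q)**2 (M(l, Q) = (2*Q + 6)**2 = (6 + 2*Q)**2)
28 - M(3, y(6, -2)) = 28 - 4*(3 + (-7 - 2))**2 = 28 - 4*(3 - 9)**2 = 28 - 4*(-6)**2 = 28 - 4*36 = 28 - 1*144 = 28 - 144 = -116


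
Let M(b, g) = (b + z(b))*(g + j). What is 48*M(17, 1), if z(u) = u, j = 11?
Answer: 19584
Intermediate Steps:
M(b, g) = 2*b*(11 + g) (M(b, g) = (b + b)*(g + 11) = (2*b)*(11 + g) = 2*b*(11 + g))
48*M(17, 1) = 48*(2*17*(11 + 1)) = 48*(2*17*12) = 48*408 = 19584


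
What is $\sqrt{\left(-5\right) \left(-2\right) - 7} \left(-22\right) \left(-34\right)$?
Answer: $748 \sqrt{3} \approx 1295.6$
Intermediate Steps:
$\sqrt{\left(-5\right) \left(-2\right) - 7} \left(-22\right) \left(-34\right) = \sqrt{10 - 7} \left(-22\right) \left(-34\right) = \sqrt{3} \left(-22\right) \left(-34\right) = - 22 \sqrt{3} \left(-34\right) = 748 \sqrt{3}$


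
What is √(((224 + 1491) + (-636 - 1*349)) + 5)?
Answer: 7*√15 ≈ 27.111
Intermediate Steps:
√(((224 + 1491) + (-636 - 1*349)) + 5) = √((1715 + (-636 - 349)) + 5) = √((1715 - 985) + 5) = √(730 + 5) = √735 = 7*√15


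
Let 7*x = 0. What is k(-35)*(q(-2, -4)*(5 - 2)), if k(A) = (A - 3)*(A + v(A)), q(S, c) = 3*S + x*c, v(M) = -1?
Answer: -24624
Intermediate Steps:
x = 0 (x = (⅐)*0 = 0)
q(S, c) = 3*S (q(S, c) = 3*S + 0*c = 3*S + 0 = 3*S)
k(A) = (-1 + A)*(-3 + A) (k(A) = (A - 3)*(A - 1) = (-3 + A)*(-1 + A) = (-1 + A)*(-3 + A))
k(-35)*(q(-2, -4)*(5 - 2)) = (3 + (-35)² - 4*(-35))*((3*(-2))*(5 - 2)) = (3 + 1225 + 140)*(-6*3) = 1368*(-18) = -24624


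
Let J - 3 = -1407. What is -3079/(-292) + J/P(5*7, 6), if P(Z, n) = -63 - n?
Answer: 207473/6716 ≈ 30.892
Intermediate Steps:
J = -1404 (J = 3 - 1407 = -1404)
-3079/(-292) + J/P(5*7, 6) = -3079/(-292) - 1404/(-63 - 1*6) = -3079*(-1/292) - 1404/(-63 - 6) = 3079/292 - 1404/(-69) = 3079/292 - 1404*(-1/69) = 3079/292 + 468/23 = 207473/6716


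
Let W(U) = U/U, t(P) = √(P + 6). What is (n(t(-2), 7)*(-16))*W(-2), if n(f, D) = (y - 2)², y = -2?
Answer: -256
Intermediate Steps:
t(P) = √(6 + P)
n(f, D) = 16 (n(f, D) = (-2 - 2)² = (-4)² = 16)
W(U) = 1
(n(t(-2), 7)*(-16))*W(-2) = (16*(-16))*1 = -256*1 = -256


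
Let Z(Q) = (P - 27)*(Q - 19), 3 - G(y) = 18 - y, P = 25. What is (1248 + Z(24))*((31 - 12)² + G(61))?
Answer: 503866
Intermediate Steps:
G(y) = -15 + y (G(y) = 3 - (18 - y) = 3 + (-18 + y) = -15 + y)
Z(Q) = 38 - 2*Q (Z(Q) = (25 - 27)*(Q - 19) = -2*(-19 + Q) = 38 - 2*Q)
(1248 + Z(24))*((31 - 12)² + G(61)) = (1248 + (38 - 2*24))*((31 - 12)² + (-15 + 61)) = (1248 + (38 - 48))*(19² + 46) = (1248 - 10)*(361 + 46) = 1238*407 = 503866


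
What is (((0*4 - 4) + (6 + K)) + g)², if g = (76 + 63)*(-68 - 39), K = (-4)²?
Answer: 220671025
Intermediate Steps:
K = 16
g = -14873 (g = 139*(-107) = -14873)
(((0*4 - 4) + (6 + K)) + g)² = (((0*4 - 4) + (6 + 16)) - 14873)² = (((0 - 4) + 22) - 14873)² = ((-4 + 22) - 14873)² = (18 - 14873)² = (-14855)² = 220671025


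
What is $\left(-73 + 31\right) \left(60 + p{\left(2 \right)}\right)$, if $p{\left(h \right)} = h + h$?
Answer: $-2688$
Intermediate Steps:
$p{\left(h \right)} = 2 h$
$\left(-73 + 31\right) \left(60 + p{\left(2 \right)}\right) = \left(-73 + 31\right) \left(60 + 2 \cdot 2\right) = - 42 \left(60 + 4\right) = \left(-42\right) 64 = -2688$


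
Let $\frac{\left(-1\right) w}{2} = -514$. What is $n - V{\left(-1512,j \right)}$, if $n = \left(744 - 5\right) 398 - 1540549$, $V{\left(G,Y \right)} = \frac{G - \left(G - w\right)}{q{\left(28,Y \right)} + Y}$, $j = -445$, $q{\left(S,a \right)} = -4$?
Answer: $- \frac{559644695}{449} \approx -1.2464 \cdot 10^{6}$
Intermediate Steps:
$w = 1028$ ($w = \left(-2\right) \left(-514\right) = 1028$)
$V{\left(G,Y \right)} = \frac{1028}{-4 + Y}$ ($V{\left(G,Y \right)} = \frac{G - \left(-1028 + G\right)}{-4 + Y} = \frac{1028}{-4 + Y}$)
$n = -1246427$ ($n = 739 \cdot 398 - 1540549 = 294122 - 1540549 = -1246427$)
$n - V{\left(-1512,j \right)} = -1246427 - \frac{1028}{-4 - 445} = -1246427 - \frac{1028}{-449} = -1246427 - 1028 \left(- \frac{1}{449}\right) = -1246427 - - \frac{1028}{449} = -1246427 + \frac{1028}{449} = - \frac{559644695}{449}$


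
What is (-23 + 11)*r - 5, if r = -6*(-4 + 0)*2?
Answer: -581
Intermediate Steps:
r = 48 (r = -6*(-4)*2 = -2*(-12)*2 = 24*2 = 48)
(-23 + 11)*r - 5 = (-23 + 11)*48 - 5 = -12*48 - 5 = -576 - 5 = -581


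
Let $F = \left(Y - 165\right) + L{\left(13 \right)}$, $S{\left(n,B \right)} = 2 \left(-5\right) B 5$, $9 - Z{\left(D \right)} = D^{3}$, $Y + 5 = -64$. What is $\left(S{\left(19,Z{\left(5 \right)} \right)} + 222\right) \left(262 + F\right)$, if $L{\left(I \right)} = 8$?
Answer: $216792$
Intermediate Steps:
$Y = -69$ ($Y = -5 - 64 = -69$)
$Z{\left(D \right)} = 9 - D^{3}$
$S{\left(n,B \right)} = - 50 B$ ($S{\left(n,B \right)} = - 10 B 5 = - 50 B$)
$F = -226$ ($F = \left(-69 - 165\right) + 8 = -234 + 8 = -226$)
$\left(S{\left(19,Z{\left(5 \right)} \right)} + 222\right) \left(262 + F\right) = \left(- 50 \left(9 - 5^{3}\right) + 222\right) \left(262 - 226\right) = \left(- 50 \left(9 - 125\right) + 222\right) 36 = \left(\left(-50\right) \left(-116\right) + 222\right) 36 = \left(5800 + 222\right) 36 = 6022 \cdot 36 = 216792$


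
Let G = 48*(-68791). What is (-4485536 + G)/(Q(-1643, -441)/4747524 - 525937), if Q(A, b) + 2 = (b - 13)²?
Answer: 18485681070048/1248449161937 ≈ 14.807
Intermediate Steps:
Q(A, b) = -2 + (-13 + b)² (Q(A, b) = -2 + (b - 13)² = -2 + (-13 + b)²)
G = -3301968
(-4485536 + G)/(Q(-1643, -441)/4747524 - 525937) = (-4485536 - 3301968)/((-2 + (-13 - 441)²)/4747524 - 525937) = -7787504/((-2 + (-454)²)*(1/4747524) - 525937) = -7787504/((-2 + 206116)*(1/4747524) - 525937) = -7787504/(206114*(1/4747524) - 525937) = -7787504/(103057/2373762 - 525937) = -7787504/(-1248449161937/2373762) = -7787504*(-2373762/1248449161937) = 18485681070048/1248449161937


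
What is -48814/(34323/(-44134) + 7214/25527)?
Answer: 54994273079052/557780545 ≈ 98595.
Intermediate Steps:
-48814/(34323/(-44134) + 7214/25527) = -48814/(34323*(-1/44134) + 7214*(1/25527)) = -48814/(-34323/44134 + 7214/25527) = -48814/(-557780545/1126608618) = -48814*(-1126608618/557780545) = 54994273079052/557780545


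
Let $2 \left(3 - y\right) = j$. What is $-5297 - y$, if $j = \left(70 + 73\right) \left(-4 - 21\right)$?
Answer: $- \frac{14175}{2} \approx -7087.5$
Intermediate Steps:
$j = -3575$ ($j = 143 \left(-4 - 21\right) = 143 \left(-25\right) = -3575$)
$y = \frac{3581}{2}$ ($y = 3 - - \frac{3575}{2} = 3 + \frac{3575}{2} = \frac{3581}{2} \approx 1790.5$)
$-5297 - y = -5297 - \frac{3581}{2} = - \frac{14175}{2}$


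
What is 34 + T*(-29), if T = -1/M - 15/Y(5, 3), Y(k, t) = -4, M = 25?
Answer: -7359/100 ≈ -73.590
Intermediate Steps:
T = 371/100 (T = -1/25 - 15/(-4) = -1*1/25 - 15*(-¼) = -1/25 + 15/4 = 371/100 ≈ 3.7100)
34 + T*(-29) = 34 + (371/100)*(-29) = 34 - 10759/100 = -7359/100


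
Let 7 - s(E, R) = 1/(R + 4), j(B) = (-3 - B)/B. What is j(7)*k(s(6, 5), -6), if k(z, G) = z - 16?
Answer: 820/63 ≈ 13.016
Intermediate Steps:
j(B) = (-3 - B)/B
s(E, R) = 7 - 1/(4 + R) (s(E, R) = 7 - 1/(R + 4) = 7 - 1/(4 + R))
k(z, G) = -16 + z
j(7)*k(s(6, 5), -6) = ((-3 - 1*7)/7)*(-16 + (27 + 7*5)/(4 + 5)) = ((-3 - 7)/7)*(-16 + (27 + 35)/9) = ((1/7)*(-10))*(-16 + (1/9)*62) = -10*(-16 + 62/9)/7 = -10/7*(-82/9) = 820/63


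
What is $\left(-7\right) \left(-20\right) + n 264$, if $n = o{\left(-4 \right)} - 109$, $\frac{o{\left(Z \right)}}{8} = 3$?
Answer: $-22300$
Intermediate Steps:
$o{\left(Z \right)} = 24$ ($o{\left(Z \right)} = 8 \cdot 3 = 24$)
$n = -85$ ($n = 24 - 109 = -85$)
$\left(-7\right) \left(-20\right) + n 264 = \left(-7\right) \left(-20\right) - 22440 = 140 - 22440 = -22300$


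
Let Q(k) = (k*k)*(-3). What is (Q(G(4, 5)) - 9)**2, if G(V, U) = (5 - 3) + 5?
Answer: 24336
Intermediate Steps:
G(V, U) = 7 (G(V, U) = 2 + 5 = 7)
Q(k) = -3*k**2 (Q(k) = k**2*(-3) = -3*k**2)
(Q(G(4, 5)) - 9)**2 = (-3*7**2 - 9)**2 = (-3*49 - 9)**2 = (-147 - 9)**2 = (-156)**2 = 24336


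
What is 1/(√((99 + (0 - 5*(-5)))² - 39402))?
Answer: -I*√24026/24026 ≈ -0.0064515*I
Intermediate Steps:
1/(√((99 + (0 - 5*(-5)))² - 39402)) = 1/(√((99 + (0 + 25))² - 39402)) = 1/(√((99 + 25)² - 39402)) = 1/(√(124² - 39402)) = 1/(√(15376 - 39402)) = 1/(√(-24026)) = 1/(I*√24026) = -I*√24026/24026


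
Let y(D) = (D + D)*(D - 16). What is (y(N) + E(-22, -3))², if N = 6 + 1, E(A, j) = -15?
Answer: 19881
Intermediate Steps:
N = 7
y(D) = 2*D*(-16 + D) (y(D) = (2*D)*(-16 + D) = 2*D*(-16 + D))
(y(N) + E(-22, -3))² = (2*7*(-16 + 7) - 15)² = (2*7*(-9) - 15)² = (-126 - 15)² = (-141)² = 19881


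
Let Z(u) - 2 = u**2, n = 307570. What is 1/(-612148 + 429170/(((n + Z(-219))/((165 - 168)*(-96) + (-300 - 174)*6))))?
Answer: -118511/72911924468 ≈ -1.6254e-6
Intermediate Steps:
Z(u) = 2 + u**2
1/(-612148 + 429170/(((n + Z(-219))/((165 - 168)*(-96) + (-300 - 174)*6)))) = 1/(-612148 + 429170/(((307570 + (2 + (-219)**2))/((165 - 168)*(-96) + (-300 - 174)*6)))) = 1/(-612148 + 429170/(((307570 + (2 + 47961))/(-3*(-96) - 474*6)))) = 1/(-612148 + 429170/(((307570 + 47963)/(288 - 2844)))) = 1/(-612148 + 429170/((355533/(-2556)))) = 1/(-612148 + 429170/((355533*(-1/2556)))) = 1/(-612148 + 429170/(-118511/852)) = 1/(-612148 + 429170*(-852/118511)) = 1/(-612148 - 365652840/118511) = 1/(-72911924468/118511) = -118511/72911924468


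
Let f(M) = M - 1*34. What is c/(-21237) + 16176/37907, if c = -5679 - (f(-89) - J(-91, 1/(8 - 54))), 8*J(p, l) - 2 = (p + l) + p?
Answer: 204237797339/296251392912 ≈ 0.68941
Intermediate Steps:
f(M) = -34 + M (f(M) = M - 34 = -34 + M)
J(p, l) = ¼ + p/4 + l/8 (J(p, l) = ¼ + ((p + l) + p)/8 = ¼ + ((l + p) + p)/8 = ¼ + (l + 2*p)/8 = ¼ + (p/4 + l/8) = ¼ + p/4 + l/8)
c = -2052889/368 (c = -5679 - ((-34 - 89) - (¼ + (¼)*(-91) + 1/(8*(8 - 54)))) = -5679 - (-123 - (¼ - 91/4 + (⅛)/(-46))) = -5679 - (-123 - (¼ - 91/4 + (⅛)*(-1/46))) = -5679 - (-123 - (¼ - 91/4 - 1/368)) = -5679 - (-123 - 1*(-8281/368)) = -5679 - (-123 + 8281/368) = -5679 - 1*(-36983/368) = -5679 + 36983/368 = -2052889/368 ≈ -5578.5)
c/(-21237) + 16176/37907 = -2052889/368/(-21237) + 16176/37907 = -2052889/368*(-1/21237) + 16176*(1/37907) = 2052889/7815216 + 16176/37907 = 204237797339/296251392912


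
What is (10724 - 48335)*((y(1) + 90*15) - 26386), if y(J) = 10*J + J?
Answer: 941215275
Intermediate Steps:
y(J) = 11*J
(10724 - 48335)*((y(1) + 90*15) - 26386) = (10724 - 48335)*((11*1 + 90*15) - 26386) = -37611*((11 + 1350) - 26386) = -37611*(1361 - 26386) = -37611*(-25025) = 941215275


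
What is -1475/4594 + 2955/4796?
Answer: 3250585/11016412 ≈ 0.29507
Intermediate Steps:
-1475/4594 + 2955/4796 = 3250585/11016412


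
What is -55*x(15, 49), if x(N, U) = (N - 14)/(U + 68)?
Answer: -55/117 ≈ -0.47009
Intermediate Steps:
x(N, U) = (-14 + N)/(68 + U)
-55*x(15, 49) = -55*(-14 + 15)/(68 + 49) = -55/117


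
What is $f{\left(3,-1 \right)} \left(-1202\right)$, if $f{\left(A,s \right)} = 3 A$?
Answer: $-10818$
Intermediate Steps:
$f{\left(3,-1 \right)} \left(-1202\right) = 3 \cdot 3 \left(-1202\right) = 9 \left(-1202\right) = -10818$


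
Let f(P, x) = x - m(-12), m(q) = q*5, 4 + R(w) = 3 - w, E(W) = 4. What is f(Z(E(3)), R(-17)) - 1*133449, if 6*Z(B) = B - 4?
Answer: -133373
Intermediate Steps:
R(w) = -1 - w (R(w) = -4 + (3 - w) = -1 - w)
m(q) = 5*q
Z(B) = -⅔ + B/6 (Z(B) = (B - 4)/6 = (-4 + B)/6 = -⅔ + B/6)
f(P, x) = 60 + x (f(P, x) = x - 5*(-12) = x - 1*(-60) = x + 60 = 60 + x)
f(Z(E(3)), R(-17)) - 1*133449 = (60 + (-1 - 1*(-17))) - 1*133449 = (60 + (-1 + 17)) - 133449 = (60 + 16) - 133449 = 76 - 133449 = -133373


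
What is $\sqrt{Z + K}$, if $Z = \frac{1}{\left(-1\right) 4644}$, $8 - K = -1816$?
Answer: $\frac{\sqrt{1092714495}}{774} \approx 42.708$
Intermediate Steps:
$K = 1824$ ($K = 8 - -1816 = 8 + 1816 = 1824$)
$Z = - \frac{1}{4644}$ ($Z = \frac{1}{-4644} = - \frac{1}{4644} \approx -0.00021533$)
$\sqrt{Z + K} = \sqrt{- \frac{1}{4644} + 1824} = \sqrt{\frac{8470655}{4644}} = \frac{\sqrt{1092714495}}{774}$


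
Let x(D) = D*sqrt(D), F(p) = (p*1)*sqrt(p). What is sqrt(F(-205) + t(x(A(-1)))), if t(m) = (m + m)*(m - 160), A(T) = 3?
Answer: sqrt(54 - 960*sqrt(3) - 205*I*sqrt(205)) ≈ 29.482 - 49.779*I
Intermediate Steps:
F(p) = p**(3/2) (F(p) = p*sqrt(p) = p**(3/2))
x(D) = D**(3/2)
t(m) = 2*m*(-160 + m) (t(m) = (2*m)*(-160 + m) = 2*m*(-160 + m))
sqrt(F(-205) + t(x(A(-1)))) = sqrt((-205)**(3/2) + 2*3**(3/2)*(-160 + 3**(3/2))) = sqrt(-205*I*sqrt(205) + 2*(3*sqrt(3))*(-160 + 3*sqrt(3))) = sqrt(-205*I*sqrt(205) + 6*sqrt(3)*(-160 + 3*sqrt(3)))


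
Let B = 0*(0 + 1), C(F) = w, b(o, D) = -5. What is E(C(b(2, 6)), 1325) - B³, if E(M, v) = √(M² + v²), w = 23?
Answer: √1756154 ≈ 1325.2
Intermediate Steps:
C(F) = 23
B = 0 (B = 0*1 = 0)
E(C(b(2, 6)), 1325) - B³ = √(23² + 1325²) - 1*0³ = √(529 + 1755625) - 1*0 = √1756154 + 0 = √1756154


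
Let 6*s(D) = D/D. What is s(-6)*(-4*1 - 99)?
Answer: -103/6 ≈ -17.167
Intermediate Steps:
s(D) = ⅙ (s(D) = (D/D)/6 = (⅙)*1 = ⅙)
s(-6)*(-4*1 - 99) = (-4*1 - 99)/6 = (-4 - 99)/6 = (⅙)*(-103) = -103/6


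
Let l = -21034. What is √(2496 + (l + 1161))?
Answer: I*√17377 ≈ 131.82*I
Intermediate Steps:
√(2496 + (l + 1161)) = √(2496 + (-21034 + 1161)) = √(2496 - 19873) = √(-17377) = I*√17377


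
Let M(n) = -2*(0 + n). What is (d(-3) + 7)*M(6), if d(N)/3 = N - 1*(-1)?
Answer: -12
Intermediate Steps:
d(N) = 3 + 3*N (d(N) = 3*(N - 1*(-1)) = 3*(N + 1) = 3*(1 + N) = 3 + 3*N)
M(n) = -2*n
(d(-3) + 7)*M(6) = ((3 + 3*(-3)) + 7)*(-2*6) = ((3 - 9) + 7)*(-12) = (-6 + 7)*(-12) = 1*(-12) = -12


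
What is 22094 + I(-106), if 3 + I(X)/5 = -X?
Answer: 22609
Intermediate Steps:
I(X) = -15 - 5*X (I(X) = -15 + 5*(-X) = -15 - 5*X)
22094 + I(-106) = 22094 + (-15 - 5*(-106)) = 22094 + (-15 + 530) = 22094 + 515 = 22609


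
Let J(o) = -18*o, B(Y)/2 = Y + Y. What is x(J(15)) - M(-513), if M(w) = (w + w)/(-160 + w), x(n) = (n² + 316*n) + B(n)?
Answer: -9086526/673 ≈ -13502.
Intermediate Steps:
B(Y) = 4*Y (B(Y) = 2*(Y + Y) = 2*(2*Y) = 4*Y)
x(n) = n² + 320*n (x(n) = (n² + 316*n) + 4*n = n² + 320*n)
M(w) = 2*w/(-160 + w) (M(w) = (2*w)/(-160 + w) = 2*w/(-160 + w))
x(J(15)) - M(-513) = (-18*15)*(320 - 18*15) - 2*(-513)/(-160 - 513) = -270*(320 - 270) - 2*(-513)/(-673) = -270*50 - 2*(-513)*(-1)/673 = -13500 - 1*1026/673 = -13500 - 1026/673 = -9086526/673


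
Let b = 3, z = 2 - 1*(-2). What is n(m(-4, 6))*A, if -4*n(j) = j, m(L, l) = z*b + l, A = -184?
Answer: 828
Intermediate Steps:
z = 4 (z = 2 + 2 = 4)
m(L, l) = 12 + l (m(L, l) = 4*3 + l = 12 + l)
n(j) = -j/4
n(m(-4, 6))*A = -(12 + 6)/4*(-184) = -¼*18*(-184) = -9/2*(-184) = 828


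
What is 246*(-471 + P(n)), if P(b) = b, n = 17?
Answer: -111684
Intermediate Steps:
246*(-471 + P(n)) = 246*(-471 + 17) = 246*(-454) = -111684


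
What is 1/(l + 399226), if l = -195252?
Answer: 1/203974 ≈ 4.9026e-6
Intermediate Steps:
1/(l + 399226) = 1/(-195252 + 399226) = 1/203974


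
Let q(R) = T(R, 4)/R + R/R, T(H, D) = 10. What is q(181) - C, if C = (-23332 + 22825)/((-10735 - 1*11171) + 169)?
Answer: 4060000/3934397 ≈ 1.0319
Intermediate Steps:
q(R) = 1 + 10/R (q(R) = 10/R + R/R = 10/R + 1 = 1 + 10/R)
C = 507/21737 (C = -507/((-10735 - 11171) + 169) = -507/(-21906 + 169) = -507/(-21737) = -507*(-1/21737) = 507/21737 ≈ 0.023324)
q(181) - C = (10 + 181)/181 - 1*507/21737 = (1/181)*191 - 507/21737 = 191/181 - 507/21737 = 4060000/3934397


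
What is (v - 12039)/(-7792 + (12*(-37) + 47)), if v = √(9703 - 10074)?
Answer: 12039/8189 - I*√371/8189 ≈ 1.4701 - 0.0023521*I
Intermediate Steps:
v = I*√371 (v = √(-371) = I*√371 ≈ 19.261*I)
(v - 12039)/(-7792 + (12*(-37) + 47)) = (I*√371 - 12039)/(-7792 + (12*(-37) + 47)) = (-12039 + I*√371)/(-7792 + (-444 + 47)) = (-12039 + I*√371)/(-7792 - 397) = (-12039 + I*√371)/(-8189) = (-12039 + I*√371)*(-1/8189) = 12039/8189 - I*√371/8189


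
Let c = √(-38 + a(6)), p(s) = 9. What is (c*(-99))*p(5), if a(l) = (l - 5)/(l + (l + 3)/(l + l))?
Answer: -99*I*√3066 ≈ -5481.8*I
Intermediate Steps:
a(l) = (-5 + l)/(l + (3 + l)/(2*l)) (a(l) = (-5 + l)/(l + (3 + l)/((2*l))) = (-5 + l)/(l + (3 + l)*(1/(2*l))) = (-5 + l)/(l + (3 + l)/(2*l)))
c = I*√3066/9 (c = √(-38 + 2*6*(-5 + 6)/(3 + 6 + 2*6²)) = √(-38 + 2*6*1/(3 + 6 + 2*36)) = √(-38 + 2*6*1/(3 + 6 + 72)) = √(-38 + 2*6*1/81) = √(-38 + 2*6*(1/81)*1) = √(-38 + 4/27) = √(-1022/27) = I*√3066/9 ≈ 6.1524*I)
(c*(-99))*p(5) = ((I*√3066/9)*(-99))*9 = -11*I*√3066*9 = -99*I*√3066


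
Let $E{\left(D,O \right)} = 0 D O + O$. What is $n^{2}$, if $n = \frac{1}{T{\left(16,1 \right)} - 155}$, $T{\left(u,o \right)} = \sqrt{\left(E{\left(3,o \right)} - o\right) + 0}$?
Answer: $\frac{1}{24025} \approx 4.1623 \cdot 10^{-5}$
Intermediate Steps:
$E{\left(D,O \right)} = O$ ($E{\left(D,O \right)} = 0 O + O = 0 + O = O$)
$T{\left(u,o \right)} = 0$ ($T{\left(u,o \right)} = \sqrt{\left(o - o\right) + 0} = \sqrt{0 + 0} = \sqrt{0} = 0$)
$n = - \frac{1}{155}$ ($n = \frac{1}{0 - 155} = \frac{1}{-155} = - \frac{1}{155} \approx -0.0064516$)
$n^{2} = \left(- \frac{1}{155}\right)^{2} = \frac{1}{24025}$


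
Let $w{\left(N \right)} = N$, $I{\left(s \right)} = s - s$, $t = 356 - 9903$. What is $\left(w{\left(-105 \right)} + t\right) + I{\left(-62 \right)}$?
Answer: $-9652$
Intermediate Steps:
$t = -9547$
$I{\left(s \right)} = 0$
$\left(w{\left(-105 \right)} + t\right) + I{\left(-62 \right)} = \left(-105 - 9547\right) + 0 = -9652 + 0 = -9652$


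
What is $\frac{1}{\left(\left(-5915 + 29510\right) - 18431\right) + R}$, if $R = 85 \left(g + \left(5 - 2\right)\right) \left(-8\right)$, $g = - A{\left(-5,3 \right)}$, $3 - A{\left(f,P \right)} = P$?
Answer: $\frac{1}{3124} \approx 0.0003201$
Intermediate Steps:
$A{\left(f,P \right)} = 3 - P$
$g = 0$ ($g = - (3 - 3) = \left(-1\right) 0 = 0$)
$R = -2040$ ($R = 85 \left(0 + \left(5 - 2\right)\right) \left(-8\right) = 85 \left(0 + 3\right) \left(-8\right) = 85 \cdot 3 \left(-8\right) = 85 \left(-24\right) = -2040$)
$\frac{1}{\left(\left(-5915 + 29510\right) - 18431\right) + R} = \frac{1}{\left(\left(-5915 + 29510\right) - 18431\right) - 2040} = \frac{1}{\left(23595 - 18431\right) - 2040} = \frac{1}{5164 - 2040} = \frac{1}{3124}$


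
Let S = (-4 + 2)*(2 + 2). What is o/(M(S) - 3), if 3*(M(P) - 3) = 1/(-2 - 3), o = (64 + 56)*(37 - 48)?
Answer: 19800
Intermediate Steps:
o = -1320 (o = 120*(-11) = -1320)
S = -8 (S = -2*4 = -8)
M(P) = 44/15 (M(P) = 3 + 1/(3*(-2 - 3)) = 3 + (1/3)/(-5) = 3 + (1/3)*(-1/5) = 3 - 1/15 = 44/15)
o/(M(S) - 3) = -1320/(44/15 - 3) = -1320/(-1/15) = -1320*(-15) = 19800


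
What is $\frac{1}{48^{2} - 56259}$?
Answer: $- \frac{1}{53955} \approx -1.8534 \cdot 10^{-5}$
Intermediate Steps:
$\frac{1}{48^{2} - 56259} = \frac{1}{2304 - 56259} = \frac{1}{-53955} = - \frac{1}{53955}$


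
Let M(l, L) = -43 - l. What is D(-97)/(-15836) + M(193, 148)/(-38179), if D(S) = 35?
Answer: 2401031/604602644 ≈ 0.0039713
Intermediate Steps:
D(-97)/(-15836) + M(193, 148)/(-38179) = 35/(-15836) + (-43 - 1*193)/(-38179) = 35*(-1/15836) + (-43 - 193)*(-1/38179) = -35/15836 - 236*(-1/38179) = -35/15836 + 236/38179 = 2401031/604602644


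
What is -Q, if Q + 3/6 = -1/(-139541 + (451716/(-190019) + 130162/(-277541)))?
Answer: 7359166714851815/14718544381956746 ≈ 0.49999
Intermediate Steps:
Q = -7359166714851815/14718544381956746 (Q = -½ - 1/(-139541 + (451716/(-190019) + 130162/(-277541))) = -½ - 1/(-139541 + (451716*(-1/190019) + 130162*(-1/277541))) = -½ - 1/(-139541 + (-451716/190019 - 130162/277541)) = -½ - 1/(-139541 - 150102963434/52738063279) = -½ - 1/(-7359272190978373/52738063279) = -½ - 1*(-52738063279/7359272190978373) = -½ + 52738063279/7359272190978373 = -7359166714851815/14718544381956746 ≈ -0.49999)
-Q = -1*(-7359166714851815/14718544381956746) = 7359166714851815/14718544381956746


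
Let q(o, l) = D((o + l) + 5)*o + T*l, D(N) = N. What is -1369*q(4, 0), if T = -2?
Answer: -49284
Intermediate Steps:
q(o, l) = -2*l + o*(5 + l + o) (q(o, l) = ((o + l) + 5)*o - 2*l = ((l + o) + 5)*o - 2*l = (5 + l + o)*o - 2*l = o*(5 + l + o) - 2*l = -2*l + o*(5 + l + o))
-1369*q(4, 0) = -1369*(-2*0 + 4*(5 + 0 + 4)) = -1369*(0 + 4*9) = -1369*(0 + 36) = -1369*36 = -49284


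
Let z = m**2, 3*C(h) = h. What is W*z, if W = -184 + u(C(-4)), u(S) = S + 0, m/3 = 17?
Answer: -482052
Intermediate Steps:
m = 51 (m = 3*17 = 51)
C(h) = h/3
u(S) = S
z = 2601 (z = 51**2 = 2601)
W = -556/3 (W = -184 + (1/3)*(-4) = -184 - 4/3 = -556/3 ≈ -185.33)
W*z = -556/3*2601 = -482052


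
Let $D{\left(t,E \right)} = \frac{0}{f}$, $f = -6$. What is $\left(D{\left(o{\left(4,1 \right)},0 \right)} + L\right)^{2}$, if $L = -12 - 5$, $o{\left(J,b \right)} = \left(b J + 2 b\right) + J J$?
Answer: $289$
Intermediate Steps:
$o{\left(J,b \right)} = J^{2} + 2 b + J b$ ($o{\left(J,b \right)} = \left(J b + 2 b\right) + J^{2} = \left(2 b + J b\right) + J^{2} = J^{2} + 2 b + J b$)
$L = -17$
$D{\left(t,E \right)} = 0$ ($D{\left(t,E \right)} = \frac{0}{-6} = 0 \left(- \frac{1}{6}\right) = 0$)
$\left(D{\left(o{\left(4,1 \right)},0 \right)} + L\right)^{2} = \left(0 - 17\right)^{2} = \left(-17\right)^{2} = 289$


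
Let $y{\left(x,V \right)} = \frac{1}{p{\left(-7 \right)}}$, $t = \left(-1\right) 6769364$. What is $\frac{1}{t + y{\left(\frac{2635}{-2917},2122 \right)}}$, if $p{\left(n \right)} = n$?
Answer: $- \frac{7}{47385549} \approx -1.4772 \cdot 10^{-7}$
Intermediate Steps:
$t = -6769364$
$y{\left(x,V \right)} = - \frac{1}{7}$ ($y{\left(x,V \right)} = \frac{1}{-7} = - \frac{1}{7}$)
$\frac{1}{t + y{\left(\frac{2635}{-2917},2122 \right)}} = \frac{1}{-6769364 - \frac{1}{7}} = \frac{1}{- \frac{47385549}{7}} = - \frac{7}{47385549}$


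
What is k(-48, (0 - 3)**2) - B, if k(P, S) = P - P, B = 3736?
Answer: -3736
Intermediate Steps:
k(P, S) = 0
k(-48, (0 - 3)**2) - B = 0 - 1*3736 = 0 - 3736 = -3736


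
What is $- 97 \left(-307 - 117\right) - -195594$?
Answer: $236722$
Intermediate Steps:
$- 97 \left(-307 - 117\right) - -195594 = \left(-97\right) \left(-424\right) + 195594 = 41128 + 195594 = 236722$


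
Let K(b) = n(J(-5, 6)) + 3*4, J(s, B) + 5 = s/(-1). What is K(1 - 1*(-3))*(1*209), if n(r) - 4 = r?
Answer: 3344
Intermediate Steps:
J(s, B) = -5 - s (J(s, B) = -5 + s/(-1) = -5 + s*(-1) = -5 - s)
n(r) = 4 + r
K(b) = 16 (K(b) = (4 + (-5 - 1*(-5))) + 3*4 = (4 + (-5 + 5)) + 12 = (4 + 0) + 12 = 4 + 12 = 16)
K(1 - 1*(-3))*(1*209) = 16*(1*209) = 16*209 = 3344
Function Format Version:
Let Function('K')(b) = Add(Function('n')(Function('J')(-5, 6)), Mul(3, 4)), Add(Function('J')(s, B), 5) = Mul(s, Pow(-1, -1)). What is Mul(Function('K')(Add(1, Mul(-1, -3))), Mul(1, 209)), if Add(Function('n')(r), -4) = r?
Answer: 3344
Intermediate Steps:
Function('J')(s, B) = Add(-5, Mul(-1, s)) (Function('J')(s, B) = Add(-5, Mul(s, Pow(-1, -1))) = Add(-5, Mul(s, -1)) = Add(-5, Mul(-1, s)))
Function('n')(r) = Add(4, r)
Function('K')(b) = 16 (Function('K')(b) = Add(Add(4, Add(-5, Mul(-1, -5))), Mul(3, 4)) = Add(Add(4, Add(-5, 5)), 12) = Add(Add(4, 0), 12) = Add(4, 12) = 16)
Mul(Function('K')(Add(1, Mul(-1, -3))), Mul(1, 209)) = Mul(16, Mul(1, 209)) = Mul(16, 209) = 3344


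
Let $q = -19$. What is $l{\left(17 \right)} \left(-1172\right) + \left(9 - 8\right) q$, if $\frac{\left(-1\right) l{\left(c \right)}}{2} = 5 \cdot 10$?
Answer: $117181$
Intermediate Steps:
$l{\left(c \right)} = -100$ ($l{\left(c \right)} = - 2 \cdot 5 \cdot 10 = \left(-2\right) 50 = -100$)
$l{\left(17 \right)} \left(-1172\right) + \left(9 - 8\right) q = \left(-100\right) \left(-1172\right) + \left(9 - 8\right) \left(-19\right) = 117200 + 1 \left(-19\right) = 117200 - 19 = 117181$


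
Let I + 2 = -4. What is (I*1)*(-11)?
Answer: 66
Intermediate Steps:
I = -6 (I = -2 - 4 = -6)
(I*1)*(-11) = -6*1*(-11) = -6*(-11) = 66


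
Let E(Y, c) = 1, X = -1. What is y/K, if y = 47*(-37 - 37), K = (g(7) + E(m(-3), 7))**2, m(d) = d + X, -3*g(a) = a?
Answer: -15651/8 ≈ -1956.4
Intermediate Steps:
g(a) = -a/3
m(d) = -1 + d (m(d) = d - 1 = -1 + d)
K = 16/9 (K = (-1/3*7 + 1)**2 = (-7/3 + 1)**2 = (-4/3)**2 = 16/9 ≈ 1.7778)
y = -3478 (y = 47*(-74) = -3478)
y/K = -3478/16/9 = -3478*9/16 = -15651/8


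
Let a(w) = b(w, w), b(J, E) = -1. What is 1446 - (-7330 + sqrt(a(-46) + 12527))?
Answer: 8776 - sqrt(12526) ≈ 8664.1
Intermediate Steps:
a(w) = -1
1446 - (-7330 + sqrt(a(-46) + 12527)) = 1446 - (-7330 + sqrt(-1 + 12527)) = 1446 - (-7330 + sqrt(12526)) = 1446 + (7330 - sqrt(12526)) = 8776 - sqrt(12526)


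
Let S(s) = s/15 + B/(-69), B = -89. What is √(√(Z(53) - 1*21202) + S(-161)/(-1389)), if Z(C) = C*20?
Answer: √(19274690 + 8505090075*I*√2238)/53245 ≈ 8.4241 + 8.4236*I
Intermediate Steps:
Z(C) = 20*C
S(s) = 89/69 + s/15 (S(s) = s/15 - 89/(-69) = s*(1/15) - 89*(-1/69) = s/15 + 89/69 = 89/69 + s/15)
√(√(Z(53) - 1*21202) + S(-161)/(-1389)) = √(√(20*53 - 1*21202) + (89/69 + (1/15)*(-161))/(-1389)) = √(√(1060 - 21202) + (89/69 - 161/15)*(-1/1389)) = √(√(-20142) - 1086/115*(-1/1389)) = √(3*I*√2238 + 362/53245) = √(362/53245 + 3*I*√2238)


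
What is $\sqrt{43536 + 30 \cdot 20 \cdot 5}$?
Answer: $2 \sqrt{11634} \approx 215.72$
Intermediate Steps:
$\sqrt{43536 + 30 \cdot 20 \cdot 5} = \sqrt{43536 + 600 \cdot 5} = \sqrt{43536 + 3000} = \sqrt{46536} = 2 \sqrt{11634}$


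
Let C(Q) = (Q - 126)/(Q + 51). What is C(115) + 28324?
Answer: 4701773/166 ≈ 28324.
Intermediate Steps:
C(Q) = (-126 + Q)/(51 + Q)
C(115) + 28324 = (-126 + 115)/(51 + 115) + 28324 = -11/166 + 28324 = 4701773/166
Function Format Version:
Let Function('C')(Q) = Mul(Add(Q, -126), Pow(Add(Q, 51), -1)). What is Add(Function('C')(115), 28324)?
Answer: Rational(4701773, 166) ≈ 28324.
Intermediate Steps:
Function('C')(Q) = Mul(Pow(Add(51, Q), -1), Add(-126, Q)) (Function('C')(Q) = Mul(Add(-126, Q), Pow(Add(51, Q), -1)) = Mul(Pow(Add(51, Q), -1), Add(-126, Q)))
Add(Function('C')(115), 28324) = Add(Mul(Pow(Add(51, 115), -1), Add(-126, 115)), 28324) = Add(Mul(Pow(166, -1), -11), 28324) = Add(Mul(Rational(1, 166), -11), 28324) = Add(Rational(-11, 166), 28324) = Rational(4701773, 166)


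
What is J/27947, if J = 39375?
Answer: 39375/27947 ≈ 1.4089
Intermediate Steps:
J/27947 = 39375/27947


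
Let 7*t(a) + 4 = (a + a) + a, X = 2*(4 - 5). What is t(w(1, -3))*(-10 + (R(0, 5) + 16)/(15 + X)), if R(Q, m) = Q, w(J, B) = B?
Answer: 114/7 ≈ 16.286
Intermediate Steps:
X = -2 (X = 2*(-1) = -2)
t(a) = -4/7 + 3*a/7 (t(a) = -4/7 + ((a + a) + a)/7 = -4/7 + (2*a + a)/7 = -4/7 + (3*a)/7 = -4/7 + 3*a/7)
t(w(1, -3))*(-10 + (R(0, 5) + 16)/(15 + X)) = (-4/7 + (3/7)*(-3))*(-10 + (0 + 16)/(15 - 2)) = (-4/7 - 9/7)*(-10 + 16/13) = -13*(-10 + 16*(1/13))/7 = -13*(-10 + 16/13)/7 = -13/7*(-114/13) = 114/7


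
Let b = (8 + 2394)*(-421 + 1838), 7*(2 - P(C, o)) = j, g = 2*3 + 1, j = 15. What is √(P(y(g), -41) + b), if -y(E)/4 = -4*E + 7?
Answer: √166778059/7 ≈ 1844.9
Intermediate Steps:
g = 7 (g = 6 + 1 = 7)
y(E) = -28 + 16*E (y(E) = -4*(-4*E + 7) = -4*(7 - 4*E) = -28 + 16*E)
P(C, o) = -⅐ (P(C, o) = 2 - ⅐*15 = 2 - 15/7 = -⅐)
b = 3403634 (b = 2402*1417 = 3403634)
√(P(y(g), -41) + b) = √(-⅐ + 3403634) = √(23825437/7) = √166778059/7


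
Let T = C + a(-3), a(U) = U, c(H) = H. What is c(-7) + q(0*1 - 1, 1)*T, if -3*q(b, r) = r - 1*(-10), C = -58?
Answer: 650/3 ≈ 216.67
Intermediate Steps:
q(b, r) = -10/3 - r/3 (q(b, r) = -(r - 1*(-10))/3 = -(r + 10)/3 = -(10 + r)/3 = -10/3 - r/3)
T = -61 (T = -58 - 3 = -61)
c(-7) + q(0*1 - 1, 1)*T = -7 + (-10/3 - ⅓*1)*(-61) = -7 + (-10/3 - ⅓)*(-61) = -7 - 11/3*(-61) = -7 + 671/3 = 650/3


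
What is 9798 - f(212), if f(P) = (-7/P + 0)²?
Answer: 440361263/44944 ≈ 9798.0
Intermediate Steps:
f(P) = 49/P² (f(P) = (-7/P)² = 49/P²)
9798 - f(212) = 9798 - 49/212² = 9798 - 49/44944 = 440361263/44944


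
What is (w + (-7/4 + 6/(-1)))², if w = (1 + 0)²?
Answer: 729/16 ≈ 45.563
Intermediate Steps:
w = 1 (w = 1² = 1)
(w + (-7/4 + 6/(-1)))² = (1 + (-7/4 + 6/(-1)))² = (1 + (-7*¼ + 6*(-1)))² = (1 + (-7/4 - 6))² = (1 - 31/4)² = (-27/4)² = 729/16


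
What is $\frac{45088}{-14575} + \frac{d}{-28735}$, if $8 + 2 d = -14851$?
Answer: $- \frac{474927487}{167525050} \approx -2.835$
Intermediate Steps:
$d = - \frac{14859}{2}$ ($d = -4 + \frac{1}{2} \left(-14851\right) = -4 - \frac{14851}{2} = - \frac{14859}{2} \approx -7429.5$)
$\frac{45088}{-14575} + \frac{d}{-28735} = \frac{45088}{-14575} - \frac{14859}{2 \left(-28735\right)} = 45088 \left(- \frac{1}{14575}\right) - - \frac{14859}{57470} = - \frac{45088}{14575} + \frac{14859}{57470} = - \frac{474927487}{167525050}$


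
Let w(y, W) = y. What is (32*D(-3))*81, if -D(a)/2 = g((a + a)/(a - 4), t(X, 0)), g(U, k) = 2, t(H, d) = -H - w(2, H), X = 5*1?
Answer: -10368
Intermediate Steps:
X = 5
t(H, d) = -2 - H (t(H, d) = -H - 1*2 = -H - 2 = -2 - H)
D(a) = -4 (D(a) = -2*2 = -4)
(32*D(-3))*81 = (32*(-4))*81 = -128*81 = -10368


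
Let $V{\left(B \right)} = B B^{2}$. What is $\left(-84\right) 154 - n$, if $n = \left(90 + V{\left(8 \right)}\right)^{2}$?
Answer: $-375340$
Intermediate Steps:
$V{\left(B \right)} = B^{3}$
$n = 362404$ ($n = \left(90 + 8^{3}\right)^{2} = \left(90 + 512\right)^{2} = 602^{2} = 362404$)
$\left(-84\right) 154 - n = \left(-84\right) 154 - 362404 = -12936 - 362404 = -375340$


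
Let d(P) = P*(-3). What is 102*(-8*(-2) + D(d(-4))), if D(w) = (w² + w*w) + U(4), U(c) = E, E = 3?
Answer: 31314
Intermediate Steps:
U(c) = 3
d(P) = -3*P
D(w) = 3 + 2*w² (D(w) = (w² + w*w) + 3 = (w² + w²) + 3 = 2*w² + 3 = 3 + 2*w²)
102*(-8*(-2) + D(d(-4))) = 102*(-8*(-2) + (3 + 2*(-3*(-4))²)) = 102*(16 + (3 + 2*12²)) = 102*(16 + (3 + 2*144)) = 102*(16 + (3 + 288)) = 102*(16 + 291) = 102*307 = 31314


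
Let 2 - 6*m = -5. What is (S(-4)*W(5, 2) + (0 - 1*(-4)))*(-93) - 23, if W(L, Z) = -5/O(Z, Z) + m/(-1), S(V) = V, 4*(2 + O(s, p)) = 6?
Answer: 2891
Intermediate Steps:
m = 7/6 (m = ⅓ - ⅙*(-5) = ⅓ + ⅚ = 7/6 ≈ 1.1667)
O(s, p) = -½ (O(s, p) = -2 + (¼)*6 = -2 + 3/2 = -½)
W(L, Z) = 53/6 (W(L, Z) = -5/(-½) + (7/6)/(-1) = -5*(-2) + (7/6)*(-1) = 10 - 7/6 = 53/6)
(S(-4)*W(5, 2) + (0 - 1*(-4)))*(-93) - 23 = (-4*53/6 + (0 - 1*(-4)))*(-93) - 23 = (-106/3 + (0 + 4))*(-93) - 23 = (-106/3 + 4)*(-93) - 23 = -94/3*(-93) - 23 = 2914 - 23 = 2891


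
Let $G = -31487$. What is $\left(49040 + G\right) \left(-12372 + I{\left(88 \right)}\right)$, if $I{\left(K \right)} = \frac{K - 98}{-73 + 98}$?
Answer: $- \frac{1085863686}{5} \approx -2.1717 \cdot 10^{8}$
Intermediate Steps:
$I{\left(K \right)} = - \frac{98}{25} + \frac{K}{25}$ ($I{\left(K \right)} = \frac{-98 + K}{25} = \left(-98 + K\right) \frac{1}{25} = - \frac{98}{25} + \frac{K}{25}$)
$\left(49040 + G\right) \left(-12372 + I{\left(88 \right)}\right) = \left(49040 - 31487\right) \left(-12372 + \left(- \frac{98}{25} + \frac{1}{25} \cdot 88\right)\right) = 17553 \left(-12372 + \left(- \frac{98}{25} + \frac{88}{25}\right)\right) = 17553 \left(-12372 - \frac{2}{5}\right) = 17553 \left(- \frac{61862}{5}\right) = - \frac{1085863686}{5}$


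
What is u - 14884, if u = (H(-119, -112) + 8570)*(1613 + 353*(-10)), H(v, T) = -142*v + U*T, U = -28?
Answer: -54848752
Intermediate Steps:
H(v, T) = -142*v - 28*T
u = -54833868 (u = ((-142*(-119) - 28*(-112)) + 8570)*(1613 + 353*(-10)) = ((16898 + 3136) + 8570)*(1613 - 3530) = (20034 + 8570)*(-1917) = 28604*(-1917) = -54833868)
u - 14884 = -54833868 - 14884 = -54848752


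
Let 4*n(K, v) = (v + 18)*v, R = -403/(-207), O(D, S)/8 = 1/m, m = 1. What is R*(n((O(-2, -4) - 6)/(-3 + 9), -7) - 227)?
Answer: -396955/828 ≈ -479.41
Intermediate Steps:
O(D, S) = 8 (O(D, S) = 8/1 = 8*1 = 8)
R = 403/207 (R = -403*(-1/207) = 403/207 ≈ 1.9469)
n(K, v) = v*(18 + v)/4 (n(K, v) = ((v + 18)*v)/4 = ((18 + v)*v)/4 = (v*(18 + v))/4 = v*(18 + v)/4)
R*(n((O(-2, -4) - 6)/(-3 + 9), -7) - 227) = 403*((1/4)*(-7)*(18 - 7) - 227)/207 = 403*((1/4)*(-7)*11 - 227)/207 = 403*(-77/4 - 227)/207 = (403/207)*(-985/4) = -396955/828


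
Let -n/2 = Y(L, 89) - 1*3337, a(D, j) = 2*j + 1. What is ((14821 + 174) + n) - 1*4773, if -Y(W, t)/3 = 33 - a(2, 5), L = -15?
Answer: 17028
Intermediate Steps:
a(D, j) = 1 + 2*j
Y(W, t) = -66 (Y(W, t) = -3*(33 - (1 + 2*5)) = -3*(33 - (1 + 10)) = -3*(33 - 1*11) = -3*(33 - 11) = -3*22 = -66)
n = 6806 (n = -2*(-66 - 1*3337) = -2*(-66 - 3337) = -2*(-3403) = 6806)
((14821 + 174) + n) - 1*4773 = ((14821 + 174) + 6806) - 1*4773 = (14995 + 6806) - 4773 = 21801 - 4773 = 17028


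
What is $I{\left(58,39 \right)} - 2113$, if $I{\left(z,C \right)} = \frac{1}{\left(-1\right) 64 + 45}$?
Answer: $- \frac{40148}{19} \approx -2113.1$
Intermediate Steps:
$I{\left(z,C \right)} = - \frac{1}{19}$ ($I{\left(z,C \right)} = \frac{1}{-64 + 45} = \frac{1}{-19} = - \frac{1}{19}$)
$I{\left(58,39 \right)} - 2113 = - \frac{1}{19} - 2113 = - \frac{40148}{19}$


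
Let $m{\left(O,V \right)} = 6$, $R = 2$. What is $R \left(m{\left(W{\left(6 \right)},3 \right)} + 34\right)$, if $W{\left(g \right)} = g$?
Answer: $80$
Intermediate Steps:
$R \left(m{\left(W{\left(6 \right)},3 \right)} + 34\right) = 2 \left(6 + 34\right) = 2 \cdot 40 = 80$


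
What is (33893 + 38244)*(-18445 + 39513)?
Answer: 1519782316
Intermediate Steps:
(33893 + 38244)*(-18445 + 39513) = 72137*21068 = 1519782316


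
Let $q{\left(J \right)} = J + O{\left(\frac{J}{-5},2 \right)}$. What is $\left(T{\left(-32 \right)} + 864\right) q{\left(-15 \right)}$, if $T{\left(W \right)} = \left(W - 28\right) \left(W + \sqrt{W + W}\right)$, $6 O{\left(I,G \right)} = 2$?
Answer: $-40832 + 7040 i \approx -40832.0 + 7040.0 i$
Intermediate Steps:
$O{\left(I,G \right)} = \frac{1}{3}$ ($O{\left(I,G \right)} = \frac{1}{6} \cdot 2 = \frac{1}{3}$)
$q{\left(J \right)} = \frac{1}{3} + J$ ($q{\left(J \right)} = J + \frac{1}{3} = \frac{1}{3} + J$)
$T{\left(W \right)} = \left(-28 + W\right) \left(W + \sqrt{2} \sqrt{W}\right)$ ($T{\left(W \right)} = \left(-28 + W\right) \left(W + \sqrt{2 W}\right) = \left(-28 + W\right) \left(W + \sqrt{2} \sqrt{W}\right)$)
$\left(T{\left(-32 \right)} + 864\right) q{\left(-15 \right)} = \left(\left(\left(-32\right)^{2} - -896 + \sqrt{2} \left(-32\right)^{\frac{3}{2}} - 28 \sqrt{2} \sqrt{-32}\right) + 864\right) \left(\frac{1}{3} - 15\right) = \left(\left(1024 + 896 + \sqrt{2} \left(- 128 i \sqrt{2}\right) - 28 \sqrt{2} \cdot 4 i \sqrt{2}\right) + 864\right) \left(- \frac{44}{3}\right) = \left(\left(1024 + 896 - 256 i - 224 i\right) + 864\right) \left(- \frac{44}{3}\right) = \left(\left(1920 - 480 i\right) + 864\right) \left(- \frac{44}{3}\right) = \left(2784 - 480 i\right) \left(- \frac{44}{3}\right) = -40832 + 7040 i$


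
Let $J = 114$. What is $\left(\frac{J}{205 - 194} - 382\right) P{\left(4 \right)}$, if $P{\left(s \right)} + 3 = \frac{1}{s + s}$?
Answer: $\frac{11753}{11} \approx 1068.5$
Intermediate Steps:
$P{\left(s \right)} = -3 + \frac{1}{2 s}$ ($P{\left(s \right)} = -3 + \frac{1}{s + s} = -3 + \frac{1}{2 s}$)
$\left(\frac{J}{205 - 194} - 382\right) P{\left(4 \right)} = \left(\frac{114}{205 - 194} - 382\right) \left(-3 + \frac{1}{2 \cdot 4}\right) = \left(\frac{114}{11} - 382\right) \left(-3 + \frac{1}{2} \cdot \frac{1}{4}\right) = \left(114 \cdot \frac{1}{11} - 382\right) \left(-3 + \frac{1}{8}\right) = \left(\frac{114}{11} - 382\right) \left(- \frac{23}{8}\right) = \left(- \frac{4088}{11}\right) \left(- \frac{23}{8}\right) = \frac{11753}{11}$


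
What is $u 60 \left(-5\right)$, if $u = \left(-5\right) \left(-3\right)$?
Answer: $-4500$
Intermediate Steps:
$u = 15$
$u 60 \left(-5\right) = 15 \cdot 60 \left(-5\right) = 900 \left(-5\right) = -4500$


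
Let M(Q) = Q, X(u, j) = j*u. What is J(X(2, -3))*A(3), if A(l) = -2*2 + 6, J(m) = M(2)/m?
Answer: -⅔ ≈ -0.66667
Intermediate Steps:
J(m) = 2/m
A(l) = 2 (A(l) = -4 + 6 = 2)
J(X(2, -3))*A(3) = (2/((-3*2)))*2 = (2/(-6))*2 = (2*(-⅙))*2 = -⅓*2 = -⅔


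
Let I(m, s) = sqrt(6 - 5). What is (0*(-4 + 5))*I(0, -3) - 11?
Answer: -11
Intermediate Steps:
I(m, s) = 1 (I(m, s) = sqrt(1) = 1)
(0*(-4 + 5))*I(0, -3) - 11 = (0*(-4 + 5))*1 - 11 = (0*1)*1 - 11 = 0*1 - 11 = 0 - 11 = -11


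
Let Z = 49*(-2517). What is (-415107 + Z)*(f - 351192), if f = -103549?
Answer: 244850744040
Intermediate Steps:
Z = -123333
(-415107 + Z)*(f - 351192) = (-415107 - 123333)*(-103549 - 351192) = -538440*(-454741) = 244850744040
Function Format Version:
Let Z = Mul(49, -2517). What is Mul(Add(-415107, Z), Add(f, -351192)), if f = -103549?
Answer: 244850744040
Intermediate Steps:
Z = -123333
Mul(Add(-415107, Z), Add(f, -351192)) = Mul(Add(-415107, -123333), Add(-103549, -351192)) = Mul(-538440, -454741) = 244850744040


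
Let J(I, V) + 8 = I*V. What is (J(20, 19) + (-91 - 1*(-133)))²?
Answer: 171396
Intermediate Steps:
J(I, V) = -8 + I*V
(J(20, 19) + (-91 - 1*(-133)))² = ((-8 + 20*19) + (-91 - 1*(-133)))² = ((-8 + 380) + (-91 + 133))² = (372 + 42)² = 414² = 171396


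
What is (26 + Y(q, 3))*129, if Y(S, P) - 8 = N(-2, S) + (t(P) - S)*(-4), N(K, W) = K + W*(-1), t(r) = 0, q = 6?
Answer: 6450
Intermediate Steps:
N(K, W) = K - W
Y(S, P) = 6 + 3*S (Y(S, P) = 8 + ((-2 - S) + (0 - S)*(-4)) = 8 + ((-2 - S) - S*(-4)) = 8 + ((-2 - S) + 4*S) = 8 + (-2 + 3*S) = 6 + 3*S)
(26 + Y(q, 3))*129 = (26 + (6 + 3*6))*129 = (26 + (6 + 18))*129 = (26 + 24)*129 = 50*129 = 6450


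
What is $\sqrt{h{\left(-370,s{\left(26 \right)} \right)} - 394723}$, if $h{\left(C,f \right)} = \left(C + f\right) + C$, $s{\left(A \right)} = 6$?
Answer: $i \sqrt{395457} \approx 628.85 i$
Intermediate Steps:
$h{\left(C,f \right)} = f + 2 C$
$\sqrt{h{\left(-370,s{\left(26 \right)} \right)} - 394723} = \sqrt{\left(6 + 2 \left(-370\right)\right) - 394723} = \sqrt{\left(6 - 740\right) - 394723} = \sqrt{-734 - 394723} = \sqrt{-395457} = i \sqrt{395457}$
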